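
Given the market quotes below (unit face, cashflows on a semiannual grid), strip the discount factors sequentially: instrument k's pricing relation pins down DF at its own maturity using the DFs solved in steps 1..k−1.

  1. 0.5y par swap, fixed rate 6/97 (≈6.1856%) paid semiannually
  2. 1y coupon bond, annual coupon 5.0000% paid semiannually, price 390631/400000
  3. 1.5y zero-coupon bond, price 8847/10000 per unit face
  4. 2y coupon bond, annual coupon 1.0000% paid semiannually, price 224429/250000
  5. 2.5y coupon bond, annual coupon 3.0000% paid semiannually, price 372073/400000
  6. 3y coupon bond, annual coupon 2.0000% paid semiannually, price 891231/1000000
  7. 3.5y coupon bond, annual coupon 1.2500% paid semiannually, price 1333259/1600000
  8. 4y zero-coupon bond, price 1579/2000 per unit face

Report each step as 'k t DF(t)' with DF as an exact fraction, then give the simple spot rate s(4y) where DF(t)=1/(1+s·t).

1 1/2 97/100
2 1 9291/10000
3 3/2 8847/10000
4 2 4397/5000
5 5/2 8623/10000
6 3 1047/1250
7 7/2 1987/2500
8 4 1579/2000
s(4y) = (1/(1579/2000) − 1)/(4) = 421/6316 ≈ 6.6656%

step 1 [0.5y] swap r/2=3/97: DF=(1 − 3/97·(0))/(1+3/97) = 97/100 ≈ 0.970000
step 2 [1y] bond c/2=1/40: DF=(390631/400000 − 1/40·(0.970000))/(1+1/40) = 9291/10000 ≈ 0.929100
step 3 [1.5y] zero: DF = P = 8847/10000 ≈ 0.884700
step 4 [2y] bond c/2=1/200: DF=(224429/250000 − 1/200·(0.970000+0.929100+0.884700))/(1+1/200) = 4397/5000 ≈ 0.879400
step 5 [2.5y] bond c/2=3/200: DF=(372073/400000 − 3/200·(0.970000+0.929100+0.884700+0.879400))/(1+3/200) = 8623/10000 ≈ 0.862300
step 6 [3y] bond c/2=1/100: DF=(891231/1000000 − 1/100·(0.970000+0.929100+0.884700+0.879400+0.862300))/(1+1/100) = 1047/1250 ≈ 0.837600
step 7 [3.5y] bond c/2=1/160: DF=(1333259/1600000 − 1/160·(0.970000+0.929100+0.884700+0.879400+0.862300+0.837600))/(1+1/160) = 1987/2500 ≈ 0.794800
step 8 [4y] zero: DF = P = 1579/2000 ≈ 0.789500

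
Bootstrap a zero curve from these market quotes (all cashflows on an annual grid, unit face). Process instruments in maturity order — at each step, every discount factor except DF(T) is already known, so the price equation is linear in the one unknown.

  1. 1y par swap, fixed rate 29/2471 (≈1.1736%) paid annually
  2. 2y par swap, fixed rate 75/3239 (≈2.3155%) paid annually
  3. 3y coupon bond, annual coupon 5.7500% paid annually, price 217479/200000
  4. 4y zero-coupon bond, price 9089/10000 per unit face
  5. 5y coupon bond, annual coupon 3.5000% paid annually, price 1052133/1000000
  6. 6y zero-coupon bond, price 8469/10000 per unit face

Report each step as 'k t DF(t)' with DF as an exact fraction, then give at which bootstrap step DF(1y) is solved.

step 1 [1y] swap r/1=29/2471: DF=(1 − 29/2471·(0))/(1+29/2471) = 2471/2500 ≈ 0.988400
step 2 [2y] swap r/1=75/3239: DF=(1 − 75/3239·(0.988400))/(1+75/3239) = 191/200 ≈ 0.955000
step 3 [3y] bond c/1=23/400: DF=(217479/200000 − 23/400·(0.988400+0.955000))/(1+23/400) = 4613/5000 ≈ 0.922600
step 4 [4y] zero: DF = P = 9089/10000 ≈ 0.908900
step 5 [5y] bond c/1=7/200: DF=(1052133/1000000 − 7/200·(0.988400+0.955000+0.922600+0.908900))/(1+7/200) = 8889/10000 ≈ 0.888900
step 6 [6y] zero: DF = P = 8469/10000 ≈ 0.846900

1 1 2471/2500
2 2 191/200
3 3 4613/5000
4 4 9089/10000
5 5 8889/10000
6 6 8469/10000
DF(1y) is solved at step 1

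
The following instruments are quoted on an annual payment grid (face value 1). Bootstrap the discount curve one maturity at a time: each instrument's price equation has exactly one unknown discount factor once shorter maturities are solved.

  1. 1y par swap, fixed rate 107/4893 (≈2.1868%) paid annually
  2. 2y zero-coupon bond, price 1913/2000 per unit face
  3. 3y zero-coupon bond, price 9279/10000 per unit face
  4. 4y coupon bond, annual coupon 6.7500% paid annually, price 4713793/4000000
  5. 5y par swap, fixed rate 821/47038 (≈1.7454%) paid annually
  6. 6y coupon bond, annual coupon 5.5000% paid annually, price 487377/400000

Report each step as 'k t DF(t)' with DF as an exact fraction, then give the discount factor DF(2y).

1 1 4893/5000
2 2 1913/2000
3 3 9279/10000
4 4 9229/10000
5 5 9179/10000
6 6 9097/10000
DF(2y) = 1913/2000 ≈ 0.956500

step 1 [1y] swap r/1=107/4893: DF=(1 − 107/4893·(0))/(1+107/4893) = 4893/5000 ≈ 0.978600
step 2 [2y] zero: DF = P = 1913/2000 ≈ 0.956500
step 3 [3y] zero: DF = P = 9279/10000 ≈ 0.927900
step 4 [4y] bond c/1=27/400: DF=(4713793/4000000 − 27/400·(0.978600+0.956500+0.927900))/(1+27/400) = 9229/10000 ≈ 0.922900
step 5 [5y] swap r/1=821/47038: DF=(1 − 821/47038·(0.978600+0.956500+0.927900+0.922900))/(1+821/47038) = 9179/10000 ≈ 0.917900
step 6 [6y] bond c/1=11/200: DF=(487377/400000 − 11/200·(0.978600+0.956500+0.927900+0.922900+0.917900))/(1+11/200) = 9097/10000 ≈ 0.909700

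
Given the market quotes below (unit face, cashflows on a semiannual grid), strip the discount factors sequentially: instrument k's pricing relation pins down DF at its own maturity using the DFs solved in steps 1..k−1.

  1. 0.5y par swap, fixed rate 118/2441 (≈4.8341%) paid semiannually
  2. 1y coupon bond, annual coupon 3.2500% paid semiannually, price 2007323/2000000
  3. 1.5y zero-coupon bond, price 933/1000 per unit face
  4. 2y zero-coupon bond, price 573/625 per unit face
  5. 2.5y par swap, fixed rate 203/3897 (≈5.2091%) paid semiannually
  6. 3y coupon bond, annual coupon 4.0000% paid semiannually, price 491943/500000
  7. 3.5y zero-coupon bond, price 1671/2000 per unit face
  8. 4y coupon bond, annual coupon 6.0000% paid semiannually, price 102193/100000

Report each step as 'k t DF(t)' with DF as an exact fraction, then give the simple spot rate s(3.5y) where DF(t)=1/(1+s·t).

1 1/2 2441/2500
2 1 243/250
3 3/2 933/1000
4 2 573/625
5 5/2 4391/5000
6 3 8729/10000
7 7/2 1671/2000
8 4 4031/5000
s(3.5y) = (1/(1671/2000) − 1)/(7/2) = 94/1671 ≈ 5.6254%

step 1 [0.5y] swap r/2=59/2441: DF=(1 − 59/2441·(0))/(1+59/2441) = 2441/2500 ≈ 0.976400
step 2 [1y] bond c/2=13/800: DF=(2007323/2000000 − 13/800·(0.976400))/(1+13/800) = 243/250 ≈ 0.972000
step 3 [1.5y] zero: DF = P = 933/1000 ≈ 0.933000
step 4 [2y] zero: DF = P = 573/625 ≈ 0.916800
step 5 [2.5y] swap r/2=203/7794: DF=(1 − 203/7794·(0.976400+0.972000+0.933000+0.916800))/(1+203/7794) = 4391/5000 ≈ 0.878200
step 6 [3y] bond c/2=1/50: DF=(491943/500000 − 1/50·(0.976400+0.972000+0.933000+0.916800+0.878200))/(1+1/50) = 8729/10000 ≈ 0.872900
step 7 [3.5y] zero: DF = P = 1671/2000 ≈ 0.835500
step 8 [4y] bond c/2=3/100: DF=(102193/100000 − 3/100·(0.976400+0.972000+0.933000+0.916800+0.878200+0.872900+0.835500))/(1+3/100) = 4031/5000 ≈ 0.806200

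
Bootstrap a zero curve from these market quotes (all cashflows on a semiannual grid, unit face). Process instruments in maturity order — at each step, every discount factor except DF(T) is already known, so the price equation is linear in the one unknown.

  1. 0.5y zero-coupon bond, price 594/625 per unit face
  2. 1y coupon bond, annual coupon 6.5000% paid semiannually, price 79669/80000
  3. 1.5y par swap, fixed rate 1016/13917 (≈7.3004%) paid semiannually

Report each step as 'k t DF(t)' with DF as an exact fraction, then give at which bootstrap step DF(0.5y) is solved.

1 1/2 594/625
2 1 4673/5000
3 3/2 1123/1250
DF(0.5y) is solved at step 1

step 1 [0.5y] zero: DF = P = 594/625 ≈ 0.950400
step 2 [1y] bond c/2=13/400: DF=(79669/80000 − 13/400·(0.950400))/(1+13/400) = 4673/5000 ≈ 0.934600
step 3 [1.5y] swap r/2=508/13917: DF=(1 − 508/13917·(0.950400+0.934600))/(1+508/13917) = 1123/1250 ≈ 0.898400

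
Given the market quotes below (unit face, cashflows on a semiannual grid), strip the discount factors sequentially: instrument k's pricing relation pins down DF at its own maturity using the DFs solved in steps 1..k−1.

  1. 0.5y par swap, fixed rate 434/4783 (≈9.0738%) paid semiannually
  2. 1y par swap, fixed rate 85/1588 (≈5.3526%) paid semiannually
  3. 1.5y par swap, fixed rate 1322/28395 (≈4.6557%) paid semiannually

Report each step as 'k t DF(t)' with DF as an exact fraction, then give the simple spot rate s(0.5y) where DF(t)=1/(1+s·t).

1 1/2 4783/5000
2 1 949/1000
3 3/2 9339/10000
s(0.5y) = (1/(4783/5000) − 1)/(1/2) = 434/4783 ≈ 9.0738%

step 1 [0.5y] swap r/2=217/4783: DF=(1 − 217/4783·(0))/(1+217/4783) = 4783/5000 ≈ 0.956600
step 2 [1y] swap r/2=85/3176: DF=(1 − 85/3176·(0.956600))/(1+85/3176) = 949/1000 ≈ 0.949000
step 3 [1.5y] swap r/2=661/28395: DF=(1 − 661/28395·(0.956600+0.949000))/(1+661/28395) = 9339/10000 ≈ 0.933900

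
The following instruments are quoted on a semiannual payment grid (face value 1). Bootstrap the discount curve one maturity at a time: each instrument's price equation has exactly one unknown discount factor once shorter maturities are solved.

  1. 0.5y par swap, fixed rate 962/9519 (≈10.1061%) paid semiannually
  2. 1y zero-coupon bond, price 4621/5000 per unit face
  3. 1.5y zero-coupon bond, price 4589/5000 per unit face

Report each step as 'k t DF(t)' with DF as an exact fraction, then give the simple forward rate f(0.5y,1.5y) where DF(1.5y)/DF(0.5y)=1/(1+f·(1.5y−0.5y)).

step 1 [0.5y] swap r/2=481/9519: DF=(1 − 481/9519·(0))/(1+481/9519) = 9519/10000 ≈ 0.951900
step 2 [1y] zero: DF = P = 4621/5000 ≈ 0.924200
step 3 [1.5y] zero: DF = P = 4589/5000 ≈ 0.917800

1 1/2 9519/10000
2 1 4621/5000
3 3/2 4589/5000
f(0.5y,1.5y) = ((9519/10000)/(4589/5000) − 1)/(1) = 341/9178 ≈ 3.7154%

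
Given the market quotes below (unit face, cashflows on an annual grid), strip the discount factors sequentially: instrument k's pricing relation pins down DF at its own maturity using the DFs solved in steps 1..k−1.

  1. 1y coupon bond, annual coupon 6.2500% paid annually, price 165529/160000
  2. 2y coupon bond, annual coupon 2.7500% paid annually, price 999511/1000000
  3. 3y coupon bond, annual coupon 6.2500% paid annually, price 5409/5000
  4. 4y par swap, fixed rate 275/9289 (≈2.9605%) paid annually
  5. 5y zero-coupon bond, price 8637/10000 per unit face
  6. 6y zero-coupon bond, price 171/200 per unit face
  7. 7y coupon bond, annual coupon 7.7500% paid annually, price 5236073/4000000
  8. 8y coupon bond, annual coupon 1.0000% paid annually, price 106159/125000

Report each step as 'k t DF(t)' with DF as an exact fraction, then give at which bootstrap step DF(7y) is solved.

step 1 [1y] bond c/1=1/16: DF=(165529/160000 − 1/16·(0))/(1+1/16) = 9737/10000 ≈ 0.973700
step 2 [2y] bond c/1=11/400: DF=(999511/1000000 − 11/400·(0.973700))/(1+11/400) = 9467/10000 ≈ 0.946700
step 3 [3y] bond c/1=1/16: DF=(5409/5000 − 1/16·(0.973700+0.946700))/(1+1/16) = 2263/2500 ≈ 0.905200
step 4 [4y] swap r/1=275/9289: DF=(1 − 275/9289·(0.973700+0.946700+0.905200))/(1+275/9289) = 89/100 ≈ 0.890000
step 5 [5y] zero: DF = P = 8637/10000 ≈ 0.863700
step 6 [6y] zero: DF = P = 171/200 ≈ 0.855000
step 7 [7y] bond c/1=31/400: DF=(5236073/4000000 − 31/400·(0.973700+0.946700+0.905200+0.890000+0.863700+0.855000))/(1+31/400) = 103/125 ≈ 0.824000
step 8 [8y] bond c/1=1/100: DF=(106159/125000 − 1/100·(0.973700+0.946700+0.905200+0.890000+0.863700+0.855000+0.824000))/(1+1/100) = 7789/10000 ≈ 0.778900

1 1 9737/10000
2 2 9467/10000
3 3 2263/2500
4 4 89/100
5 5 8637/10000
6 6 171/200
7 7 103/125
8 8 7789/10000
DF(7y) is solved at step 7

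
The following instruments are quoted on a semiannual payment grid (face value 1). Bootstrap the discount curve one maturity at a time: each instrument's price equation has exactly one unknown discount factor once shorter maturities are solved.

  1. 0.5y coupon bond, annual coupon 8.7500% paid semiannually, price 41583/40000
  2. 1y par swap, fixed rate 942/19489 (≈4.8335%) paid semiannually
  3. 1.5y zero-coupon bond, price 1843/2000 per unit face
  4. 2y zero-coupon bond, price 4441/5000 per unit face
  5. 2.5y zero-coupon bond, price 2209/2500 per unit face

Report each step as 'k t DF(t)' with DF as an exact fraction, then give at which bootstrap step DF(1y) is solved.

1 1/2 249/250
2 1 9529/10000
3 3/2 1843/2000
4 2 4441/5000
5 5/2 2209/2500
DF(1y) is solved at step 2

step 1 [0.5y] bond c/2=7/160: DF=(41583/40000 − 7/160·(0))/(1+7/160) = 249/250 ≈ 0.996000
step 2 [1y] swap r/2=471/19489: DF=(1 − 471/19489·(0.996000))/(1+471/19489) = 9529/10000 ≈ 0.952900
step 3 [1.5y] zero: DF = P = 1843/2000 ≈ 0.921500
step 4 [2y] zero: DF = P = 4441/5000 ≈ 0.888200
step 5 [2.5y] zero: DF = P = 2209/2500 ≈ 0.883600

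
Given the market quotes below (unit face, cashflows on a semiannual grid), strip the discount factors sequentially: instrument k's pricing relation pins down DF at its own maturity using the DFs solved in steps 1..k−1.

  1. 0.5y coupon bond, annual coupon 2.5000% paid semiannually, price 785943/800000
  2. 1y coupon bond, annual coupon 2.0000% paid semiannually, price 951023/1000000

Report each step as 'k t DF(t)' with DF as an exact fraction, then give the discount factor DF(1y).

step 1 [0.5y] bond c/2=1/80: DF=(785943/800000 − 1/80·(0))/(1+1/80) = 9703/10000 ≈ 0.970300
step 2 [1y] bond c/2=1/100: DF=(951023/1000000 − 1/100·(0.970300))/(1+1/100) = 233/250 ≈ 0.932000

1 1/2 9703/10000
2 1 233/250
DF(1y) = 233/250 ≈ 0.932000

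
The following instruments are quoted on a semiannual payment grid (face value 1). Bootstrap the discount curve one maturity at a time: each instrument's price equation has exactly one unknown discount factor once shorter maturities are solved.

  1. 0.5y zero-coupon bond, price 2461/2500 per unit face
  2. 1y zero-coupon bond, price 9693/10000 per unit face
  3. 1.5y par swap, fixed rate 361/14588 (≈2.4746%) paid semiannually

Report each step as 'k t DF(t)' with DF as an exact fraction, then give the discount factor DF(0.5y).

1 1/2 2461/2500
2 1 9693/10000
3 3/2 9639/10000
DF(0.5y) = 2461/2500 ≈ 0.984400

step 1 [0.5y] zero: DF = P = 2461/2500 ≈ 0.984400
step 2 [1y] zero: DF = P = 9693/10000 ≈ 0.969300
step 3 [1.5y] swap r/2=361/29176: DF=(1 − 361/29176·(0.984400+0.969300))/(1+361/29176) = 9639/10000 ≈ 0.963900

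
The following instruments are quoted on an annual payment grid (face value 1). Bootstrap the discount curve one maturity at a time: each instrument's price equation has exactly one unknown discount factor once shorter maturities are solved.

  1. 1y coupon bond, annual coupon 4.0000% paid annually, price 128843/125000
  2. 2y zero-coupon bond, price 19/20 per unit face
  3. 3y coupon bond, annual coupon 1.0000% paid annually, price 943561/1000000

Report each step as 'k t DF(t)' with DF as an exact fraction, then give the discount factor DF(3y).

1 1 9911/10000
2 2 19/20
3 3 183/200
DF(3y) = 183/200 ≈ 0.915000

step 1 [1y] bond c/1=1/25: DF=(128843/125000 − 1/25·(0))/(1+1/25) = 9911/10000 ≈ 0.991100
step 2 [2y] zero: DF = P = 19/20 ≈ 0.950000
step 3 [3y] bond c/1=1/100: DF=(943561/1000000 − 1/100·(0.991100+0.950000))/(1+1/100) = 183/200 ≈ 0.915000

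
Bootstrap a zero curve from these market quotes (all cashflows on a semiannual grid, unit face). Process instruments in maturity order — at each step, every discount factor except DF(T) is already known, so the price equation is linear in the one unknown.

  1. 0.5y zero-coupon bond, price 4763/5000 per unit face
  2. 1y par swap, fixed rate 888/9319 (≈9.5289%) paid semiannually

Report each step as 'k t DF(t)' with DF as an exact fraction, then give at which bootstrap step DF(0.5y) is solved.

step 1 [0.5y] zero: DF = P = 4763/5000 ≈ 0.952600
step 2 [1y] swap r/2=444/9319: DF=(1 − 444/9319·(0.952600))/(1+444/9319) = 1139/1250 ≈ 0.911200

1 1/2 4763/5000
2 1 1139/1250
DF(0.5y) is solved at step 1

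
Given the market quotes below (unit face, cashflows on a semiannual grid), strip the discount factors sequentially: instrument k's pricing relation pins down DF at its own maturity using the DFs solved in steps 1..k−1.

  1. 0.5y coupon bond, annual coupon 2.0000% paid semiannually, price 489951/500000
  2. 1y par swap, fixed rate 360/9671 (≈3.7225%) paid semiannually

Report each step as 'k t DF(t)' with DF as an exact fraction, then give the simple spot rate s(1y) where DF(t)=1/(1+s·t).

step 1 [0.5y] bond c/2=1/100: DF=(489951/500000 − 1/100·(0))/(1+1/100) = 4851/5000 ≈ 0.970200
step 2 [1y] swap r/2=180/9671: DF=(1 − 180/9671·(0.970200))/(1+180/9671) = 241/250 ≈ 0.964000

1 1/2 4851/5000
2 1 241/250
s(1y) = (1/(241/250) − 1)/(1) = 9/241 ≈ 3.7344%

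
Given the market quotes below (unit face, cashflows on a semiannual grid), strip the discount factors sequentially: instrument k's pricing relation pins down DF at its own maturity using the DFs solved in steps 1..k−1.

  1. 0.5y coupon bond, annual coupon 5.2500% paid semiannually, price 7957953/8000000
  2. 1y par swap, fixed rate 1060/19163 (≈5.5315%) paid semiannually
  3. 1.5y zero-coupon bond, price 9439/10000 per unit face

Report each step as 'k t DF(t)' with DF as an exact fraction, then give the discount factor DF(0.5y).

1 1/2 9693/10000
2 1 947/1000
3 3/2 9439/10000
DF(0.5y) = 9693/10000 ≈ 0.969300

step 1 [0.5y] bond c/2=21/800: DF=(7957953/8000000 − 21/800·(0))/(1+21/800) = 9693/10000 ≈ 0.969300
step 2 [1y] swap r/2=530/19163: DF=(1 − 530/19163·(0.969300))/(1+530/19163) = 947/1000 ≈ 0.947000
step 3 [1.5y] zero: DF = P = 9439/10000 ≈ 0.943900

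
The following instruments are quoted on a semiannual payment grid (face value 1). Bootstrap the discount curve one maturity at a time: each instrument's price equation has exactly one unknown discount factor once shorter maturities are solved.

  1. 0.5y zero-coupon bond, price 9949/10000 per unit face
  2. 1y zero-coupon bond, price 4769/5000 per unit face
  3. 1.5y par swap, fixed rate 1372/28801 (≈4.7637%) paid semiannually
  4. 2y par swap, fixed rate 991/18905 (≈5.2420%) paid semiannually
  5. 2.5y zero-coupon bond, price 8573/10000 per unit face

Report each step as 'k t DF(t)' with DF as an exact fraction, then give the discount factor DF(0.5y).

1 1/2 9949/10000
2 1 4769/5000
3 3/2 4657/5000
4 2 9009/10000
5 5/2 8573/10000
DF(0.5y) = 9949/10000 ≈ 0.994900

step 1 [0.5y] zero: DF = P = 9949/10000 ≈ 0.994900
step 2 [1y] zero: DF = P = 4769/5000 ≈ 0.953800
step 3 [1.5y] swap r/2=686/28801: DF=(1 − 686/28801·(0.994900+0.953800))/(1+686/28801) = 4657/5000 ≈ 0.931400
step 4 [2y] swap r/2=991/37810: DF=(1 − 991/37810·(0.994900+0.953800+0.931400))/(1+991/37810) = 9009/10000 ≈ 0.900900
step 5 [2.5y] zero: DF = P = 8573/10000 ≈ 0.857300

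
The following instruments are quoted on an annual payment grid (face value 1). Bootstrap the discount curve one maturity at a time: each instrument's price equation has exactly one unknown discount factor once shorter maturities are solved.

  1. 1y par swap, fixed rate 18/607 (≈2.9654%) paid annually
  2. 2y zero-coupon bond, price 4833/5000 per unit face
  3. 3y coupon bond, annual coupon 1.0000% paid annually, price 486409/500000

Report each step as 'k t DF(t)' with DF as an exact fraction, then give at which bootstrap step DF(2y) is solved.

1 1 607/625
2 2 4833/5000
3 3 118/125
DF(2y) is solved at step 2

step 1 [1y] swap r/1=18/607: DF=(1 − 18/607·(0))/(1+18/607) = 607/625 ≈ 0.971200
step 2 [2y] zero: DF = P = 4833/5000 ≈ 0.966600
step 3 [3y] bond c/1=1/100: DF=(486409/500000 − 1/100·(0.971200+0.966600))/(1+1/100) = 118/125 ≈ 0.944000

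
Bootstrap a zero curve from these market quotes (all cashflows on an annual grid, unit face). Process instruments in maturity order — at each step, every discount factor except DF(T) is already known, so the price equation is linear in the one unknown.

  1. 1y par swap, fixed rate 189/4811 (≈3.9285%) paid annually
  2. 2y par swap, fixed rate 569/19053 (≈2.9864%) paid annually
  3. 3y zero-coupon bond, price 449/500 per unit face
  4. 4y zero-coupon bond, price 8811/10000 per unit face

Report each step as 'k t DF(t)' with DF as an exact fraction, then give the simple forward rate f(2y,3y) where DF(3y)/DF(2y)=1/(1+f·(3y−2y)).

1 1 4811/5000
2 2 9431/10000
3 3 449/500
4 4 8811/10000
f(2y,3y) = ((9431/10000)/(449/500) − 1)/(1) = 451/8980 ≈ 5.0223%

step 1 [1y] swap r/1=189/4811: DF=(1 − 189/4811·(0))/(1+189/4811) = 4811/5000 ≈ 0.962200
step 2 [2y] swap r/1=569/19053: DF=(1 − 569/19053·(0.962200))/(1+569/19053) = 9431/10000 ≈ 0.943100
step 3 [3y] zero: DF = P = 449/500 ≈ 0.898000
step 4 [4y] zero: DF = P = 8811/10000 ≈ 0.881100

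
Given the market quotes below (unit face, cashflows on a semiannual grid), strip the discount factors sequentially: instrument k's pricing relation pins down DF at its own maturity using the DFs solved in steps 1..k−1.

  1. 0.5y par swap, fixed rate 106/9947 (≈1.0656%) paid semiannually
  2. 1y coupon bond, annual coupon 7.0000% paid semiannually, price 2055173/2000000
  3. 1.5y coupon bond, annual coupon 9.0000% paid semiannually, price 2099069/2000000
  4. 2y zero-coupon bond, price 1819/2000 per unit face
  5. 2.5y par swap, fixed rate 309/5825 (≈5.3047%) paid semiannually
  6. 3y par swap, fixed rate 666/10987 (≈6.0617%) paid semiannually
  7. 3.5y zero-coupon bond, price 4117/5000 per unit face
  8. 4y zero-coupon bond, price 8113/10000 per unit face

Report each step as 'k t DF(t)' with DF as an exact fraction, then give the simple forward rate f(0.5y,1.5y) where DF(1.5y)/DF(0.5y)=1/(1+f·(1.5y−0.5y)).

1 1/2 9947/10000
2 1 1199/1250
3 3/2 4601/5000
4 2 1819/2000
5 5/2 2191/2500
6 3 1667/2000
7 7/2 4117/5000
8 4 8113/10000
f(0.5y,1.5y) = ((9947/10000)/(4601/5000) − 1)/(1) = 745/9202 ≈ 8.0961%

step 1 [0.5y] swap r/2=53/9947: DF=(1 − 53/9947·(0))/(1+53/9947) = 9947/10000 ≈ 0.994700
step 2 [1y] bond c/2=7/200: DF=(2055173/2000000 − 7/200·(0.994700))/(1+7/200) = 1199/1250 ≈ 0.959200
step 3 [1.5y] bond c/2=9/200: DF=(2099069/2000000 − 9/200·(0.994700+0.959200))/(1+9/200) = 4601/5000 ≈ 0.920200
step 4 [2y] zero: DF = P = 1819/2000 ≈ 0.909500
step 5 [2.5y] swap r/2=309/11650: DF=(1 − 309/11650·(0.994700+0.959200+0.920200+0.909500))/(1+309/11650) = 2191/2500 ≈ 0.876400
step 6 [3y] swap r/2=333/10987: DF=(1 − 333/10987·(0.994700+0.959200+0.920200+0.909500+0.876400))/(1+333/10987) = 1667/2000 ≈ 0.833500
step 7 [3.5y] zero: DF = P = 4117/5000 ≈ 0.823400
step 8 [4y] zero: DF = P = 8113/10000 ≈ 0.811300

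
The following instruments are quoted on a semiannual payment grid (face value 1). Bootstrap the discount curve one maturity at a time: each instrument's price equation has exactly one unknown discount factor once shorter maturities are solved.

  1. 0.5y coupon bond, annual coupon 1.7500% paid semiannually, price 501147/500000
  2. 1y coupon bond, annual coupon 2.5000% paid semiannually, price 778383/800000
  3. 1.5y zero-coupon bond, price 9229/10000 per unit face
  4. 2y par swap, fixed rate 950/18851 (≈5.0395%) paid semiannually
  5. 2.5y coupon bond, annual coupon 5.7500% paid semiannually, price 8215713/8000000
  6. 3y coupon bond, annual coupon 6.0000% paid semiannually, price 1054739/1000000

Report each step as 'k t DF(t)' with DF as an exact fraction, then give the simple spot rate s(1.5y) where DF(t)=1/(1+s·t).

step 1 [0.5y] bond c/2=7/800: DF=(501147/500000 − 7/800·(0))/(1+7/800) = 621/625 ≈ 0.993600
step 2 [1y] bond c/2=1/80: DF=(778383/800000 − 1/80·(0.993600))/(1+1/80) = 9487/10000 ≈ 0.948700
step 3 [1.5y] zero: DF = P = 9229/10000 ≈ 0.922900
step 4 [2y] swap r/2=475/18851: DF=(1 − 475/18851·(0.993600+0.948700+0.922900))/(1+475/18851) = 181/200 ≈ 0.905000
step 5 [2.5y] bond c/2=23/800: DF=(8215713/8000000 − 23/800·(0.993600+0.948700+0.922900+0.905000))/(1+23/800) = 8929/10000 ≈ 0.892900
step 6 [3y] bond c/2=3/100: DF=(1054739/1000000 − 3/100·(0.993600+0.948700+0.922900+0.905000+0.892900))/(1+3/100) = 4441/5000 ≈ 0.888200

1 1/2 621/625
2 1 9487/10000
3 3/2 9229/10000
4 2 181/200
5 5/2 8929/10000
6 3 4441/5000
s(1.5y) = (1/(9229/10000) − 1)/(3/2) = 514/9229 ≈ 5.5694%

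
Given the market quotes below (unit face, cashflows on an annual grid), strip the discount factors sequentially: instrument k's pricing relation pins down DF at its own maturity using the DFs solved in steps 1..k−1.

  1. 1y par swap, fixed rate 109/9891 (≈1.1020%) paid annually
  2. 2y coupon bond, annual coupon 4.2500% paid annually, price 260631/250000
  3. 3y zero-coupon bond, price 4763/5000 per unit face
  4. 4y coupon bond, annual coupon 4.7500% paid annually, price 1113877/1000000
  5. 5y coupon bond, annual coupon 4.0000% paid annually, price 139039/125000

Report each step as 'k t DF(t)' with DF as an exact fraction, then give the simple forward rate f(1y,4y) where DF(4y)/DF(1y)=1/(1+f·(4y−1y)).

1 1 9891/10000
2 2 9597/10000
3 3 4763/5000
4 4 4659/5000
5 5 9221/10000
f(1y,4y) = ((9891/10000)/(4659/5000) − 1)/(3) = 191/9318 ≈ 2.0498%

step 1 [1y] swap r/1=109/9891: DF=(1 − 109/9891·(0))/(1+109/9891) = 9891/10000 ≈ 0.989100
step 2 [2y] bond c/1=17/400: DF=(260631/250000 − 17/400·(0.989100))/(1+17/400) = 9597/10000 ≈ 0.959700
step 3 [3y] zero: DF = P = 4763/5000 ≈ 0.952600
step 4 [4y] bond c/1=19/400: DF=(1113877/1000000 − 19/400·(0.989100+0.959700+0.952600))/(1+19/400) = 4659/5000 ≈ 0.931800
step 5 [5y] bond c/1=1/25: DF=(139039/125000 − 1/25·(0.989100+0.959700+0.952600+0.931800))/(1+1/25) = 9221/10000 ≈ 0.922100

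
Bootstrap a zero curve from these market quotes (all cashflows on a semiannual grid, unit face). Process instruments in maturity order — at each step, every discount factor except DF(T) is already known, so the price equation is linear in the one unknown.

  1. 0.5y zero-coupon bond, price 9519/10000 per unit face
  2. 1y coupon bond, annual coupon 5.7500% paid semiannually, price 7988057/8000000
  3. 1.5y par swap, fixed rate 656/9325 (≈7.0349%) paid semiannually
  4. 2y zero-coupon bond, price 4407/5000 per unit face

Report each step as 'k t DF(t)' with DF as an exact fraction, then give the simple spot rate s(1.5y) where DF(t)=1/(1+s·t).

step 1 [0.5y] zero: DF = P = 9519/10000 ≈ 0.951900
step 2 [1y] bond c/2=23/800: DF=(7988057/8000000 − 23/800·(0.951900))/(1+23/800) = 118/125 ≈ 0.944000
step 3 [1.5y] swap r/2=328/9325: DF=(1 − 328/9325·(0.951900+0.944000))/(1+328/9325) = 1127/1250 ≈ 0.901600
step 4 [2y] zero: DF = P = 4407/5000 ≈ 0.881400

1 1/2 9519/10000
2 1 118/125
3 3/2 1127/1250
4 2 4407/5000
s(1.5y) = (1/(1127/1250) − 1)/(3/2) = 82/1127 ≈ 7.2760%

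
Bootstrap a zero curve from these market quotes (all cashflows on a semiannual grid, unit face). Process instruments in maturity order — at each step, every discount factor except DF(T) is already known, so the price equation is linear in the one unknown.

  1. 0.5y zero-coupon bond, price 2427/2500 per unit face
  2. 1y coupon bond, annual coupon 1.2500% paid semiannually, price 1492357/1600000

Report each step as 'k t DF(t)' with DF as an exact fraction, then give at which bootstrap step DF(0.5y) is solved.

1 1/2 2427/2500
2 1 9209/10000
DF(0.5y) is solved at step 1

step 1 [0.5y] zero: DF = P = 2427/2500 ≈ 0.970800
step 2 [1y] bond c/2=1/160: DF=(1492357/1600000 − 1/160·(0.970800))/(1+1/160) = 9209/10000 ≈ 0.920900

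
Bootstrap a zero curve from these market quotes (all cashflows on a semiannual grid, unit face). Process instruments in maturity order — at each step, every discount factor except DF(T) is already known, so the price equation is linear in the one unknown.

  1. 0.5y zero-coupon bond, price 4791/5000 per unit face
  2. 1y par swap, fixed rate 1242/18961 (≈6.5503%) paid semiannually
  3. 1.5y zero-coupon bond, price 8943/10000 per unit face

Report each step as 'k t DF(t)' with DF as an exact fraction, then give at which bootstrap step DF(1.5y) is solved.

1 1/2 4791/5000
2 1 9379/10000
3 3/2 8943/10000
DF(1.5y) is solved at step 3

step 1 [0.5y] zero: DF = P = 4791/5000 ≈ 0.958200
step 2 [1y] swap r/2=621/18961: DF=(1 − 621/18961·(0.958200))/(1+621/18961) = 9379/10000 ≈ 0.937900
step 3 [1.5y] zero: DF = P = 8943/10000 ≈ 0.894300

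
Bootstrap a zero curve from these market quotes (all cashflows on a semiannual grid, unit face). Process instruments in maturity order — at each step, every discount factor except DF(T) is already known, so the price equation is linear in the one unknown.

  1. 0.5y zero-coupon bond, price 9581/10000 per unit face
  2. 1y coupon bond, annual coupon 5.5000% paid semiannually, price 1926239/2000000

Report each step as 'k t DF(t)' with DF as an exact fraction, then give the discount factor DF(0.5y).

1 1/2 9581/10000
2 1 9117/10000
DF(0.5y) = 9581/10000 ≈ 0.958100

step 1 [0.5y] zero: DF = P = 9581/10000 ≈ 0.958100
step 2 [1y] bond c/2=11/400: DF=(1926239/2000000 − 11/400·(0.958100))/(1+11/400) = 9117/10000 ≈ 0.911700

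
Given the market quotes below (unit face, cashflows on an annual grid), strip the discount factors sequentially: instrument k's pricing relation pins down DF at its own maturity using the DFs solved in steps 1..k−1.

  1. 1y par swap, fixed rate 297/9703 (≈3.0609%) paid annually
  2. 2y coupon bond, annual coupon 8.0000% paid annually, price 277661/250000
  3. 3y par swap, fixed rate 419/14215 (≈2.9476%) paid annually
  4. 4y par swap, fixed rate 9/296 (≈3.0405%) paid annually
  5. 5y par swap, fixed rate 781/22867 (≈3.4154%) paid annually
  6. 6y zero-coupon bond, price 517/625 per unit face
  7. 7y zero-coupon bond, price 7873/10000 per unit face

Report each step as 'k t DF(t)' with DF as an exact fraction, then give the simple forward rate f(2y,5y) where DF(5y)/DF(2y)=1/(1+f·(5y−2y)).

step 1 [1y] swap r/1=297/9703: DF=(1 − 297/9703·(0))/(1+297/9703) = 9703/10000 ≈ 0.970300
step 2 [2y] bond c/1=2/25: DF=(277661/250000 − 2/25·(0.970300))/(1+2/25) = 1913/2000 ≈ 0.956500
step 3 [3y] swap r/1=419/14215: DF=(1 − 419/14215·(0.970300+0.956500))/(1+419/14215) = 4581/5000 ≈ 0.916200
step 4 [4y] swap r/1=9/296: DF=(1 − 9/296·(0.970300+0.956500+0.916200))/(1+9/296) = 4433/5000 ≈ 0.886600
step 5 [5y] swap r/1=781/22867: DF=(1 − 781/22867·(0.970300+0.956500+0.916200+0.886600))/(1+781/22867) = 4219/5000 ≈ 0.843800
step 6 [6y] zero: DF = P = 517/625 ≈ 0.827200
step 7 [7y] zero: DF = P = 7873/10000 ≈ 0.787300

1 1 9703/10000
2 2 1913/2000
3 3 4581/5000
4 4 4433/5000
5 5 4219/5000
6 6 517/625
7 7 7873/10000
f(2y,5y) = ((1913/2000)/(4219/5000) − 1)/(3) = 1127/25314 ≈ 4.4521%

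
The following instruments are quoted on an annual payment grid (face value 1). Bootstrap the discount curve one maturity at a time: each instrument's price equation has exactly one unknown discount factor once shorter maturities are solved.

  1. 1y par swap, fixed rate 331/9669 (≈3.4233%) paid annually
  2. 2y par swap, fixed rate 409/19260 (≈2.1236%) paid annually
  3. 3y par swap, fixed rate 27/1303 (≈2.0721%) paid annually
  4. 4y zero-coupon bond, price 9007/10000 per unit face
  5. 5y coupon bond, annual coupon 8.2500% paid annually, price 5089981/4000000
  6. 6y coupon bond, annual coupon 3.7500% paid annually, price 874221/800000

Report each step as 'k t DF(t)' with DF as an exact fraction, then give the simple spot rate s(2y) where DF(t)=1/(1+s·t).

1 1 9669/10000
2 2 9591/10000
3 3 4703/5000
4 4 9007/10000
5 5 2221/2500
6 6 177/200
s(2y) = (1/(9591/10000) − 1)/(2) = 409/19182 ≈ 2.1322%

step 1 [1y] swap r/1=331/9669: DF=(1 − 331/9669·(0))/(1+331/9669) = 9669/10000 ≈ 0.966900
step 2 [2y] swap r/1=409/19260: DF=(1 − 409/19260·(0.966900))/(1+409/19260) = 9591/10000 ≈ 0.959100
step 3 [3y] swap r/1=27/1303: DF=(1 − 27/1303·(0.966900+0.959100))/(1+27/1303) = 4703/5000 ≈ 0.940600
step 4 [4y] zero: DF = P = 9007/10000 ≈ 0.900700
step 5 [5y] bond c/1=33/400: DF=(5089981/4000000 − 33/400·(0.966900+0.959100+0.940600+0.900700))/(1+33/400) = 2221/2500 ≈ 0.888400
step 6 [6y] bond c/1=3/80: DF=(874221/800000 − 3/80·(0.966900+0.959100+0.940600+0.900700+0.888400))/(1+3/80) = 177/200 ≈ 0.885000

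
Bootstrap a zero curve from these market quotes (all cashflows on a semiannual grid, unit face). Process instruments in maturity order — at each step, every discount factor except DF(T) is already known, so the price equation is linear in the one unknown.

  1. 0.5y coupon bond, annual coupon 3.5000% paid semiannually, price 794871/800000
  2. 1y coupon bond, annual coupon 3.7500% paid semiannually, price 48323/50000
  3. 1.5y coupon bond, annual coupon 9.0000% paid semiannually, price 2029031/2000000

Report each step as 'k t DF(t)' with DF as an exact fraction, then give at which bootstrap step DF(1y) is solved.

1 1/2 1953/2000
2 1 9307/10000
3 3/2 8887/10000
DF(1y) is solved at step 2

step 1 [0.5y] bond c/2=7/400: DF=(794871/800000 − 7/400·(0))/(1+7/400) = 1953/2000 ≈ 0.976500
step 2 [1y] bond c/2=3/160: DF=(48323/50000 − 3/160·(0.976500))/(1+3/160) = 9307/10000 ≈ 0.930700
step 3 [1.5y] bond c/2=9/200: DF=(2029031/2000000 − 9/200·(0.976500+0.930700))/(1+9/200) = 8887/10000 ≈ 0.888700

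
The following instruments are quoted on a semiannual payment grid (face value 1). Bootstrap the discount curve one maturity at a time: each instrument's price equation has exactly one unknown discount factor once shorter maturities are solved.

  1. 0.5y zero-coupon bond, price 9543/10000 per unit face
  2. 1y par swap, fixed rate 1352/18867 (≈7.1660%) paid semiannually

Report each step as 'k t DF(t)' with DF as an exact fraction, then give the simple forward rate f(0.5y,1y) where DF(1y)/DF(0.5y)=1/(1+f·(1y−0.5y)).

1 1/2 9543/10000
2 1 2331/2500
f(0.5y,1y) = ((9543/10000)/(2331/2500) − 1)/(1/2) = 73/1554 ≈ 4.6976%

step 1 [0.5y] zero: DF = P = 9543/10000 ≈ 0.954300
step 2 [1y] swap r/2=676/18867: DF=(1 − 676/18867·(0.954300))/(1+676/18867) = 2331/2500 ≈ 0.932400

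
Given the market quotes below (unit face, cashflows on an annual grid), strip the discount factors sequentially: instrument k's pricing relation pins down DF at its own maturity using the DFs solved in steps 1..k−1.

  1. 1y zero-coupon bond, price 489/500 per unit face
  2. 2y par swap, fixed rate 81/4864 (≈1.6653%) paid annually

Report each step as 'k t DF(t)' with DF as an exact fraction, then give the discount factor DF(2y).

step 1 [1y] zero: DF = P = 489/500 ≈ 0.978000
step 2 [2y] swap r/1=81/4864: DF=(1 − 81/4864·(0.978000))/(1+81/4864) = 2419/2500 ≈ 0.967600

1 1 489/500
2 2 2419/2500
DF(2y) = 2419/2500 ≈ 0.967600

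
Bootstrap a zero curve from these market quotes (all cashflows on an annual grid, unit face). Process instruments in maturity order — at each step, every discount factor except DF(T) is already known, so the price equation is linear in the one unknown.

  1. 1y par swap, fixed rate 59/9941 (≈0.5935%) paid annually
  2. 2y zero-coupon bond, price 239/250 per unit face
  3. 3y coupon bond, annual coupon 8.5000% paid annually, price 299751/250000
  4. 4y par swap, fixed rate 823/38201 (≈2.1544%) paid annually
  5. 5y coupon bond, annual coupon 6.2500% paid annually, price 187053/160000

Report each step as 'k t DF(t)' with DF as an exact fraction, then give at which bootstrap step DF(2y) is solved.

step 1 [1y] swap r/1=59/9941: DF=(1 − 59/9941·(0))/(1+59/9941) = 9941/10000 ≈ 0.994100
step 2 [2y] zero: DF = P = 239/250 ≈ 0.956000
step 3 [3y] bond c/1=17/200: DF=(299751/250000 − 17/200·(0.994100+0.956000))/(1+17/200) = 9523/10000 ≈ 0.952300
step 4 [4y] swap r/1=823/38201: DF=(1 − 823/38201·(0.994100+0.956000+0.952300))/(1+823/38201) = 9177/10000 ≈ 0.917700
step 5 [5y] bond c/1=1/16: DF=(187053/160000 − 1/16·(0.994100+0.956000+0.952300+0.917700))/(1+1/16) = 2189/2500 ≈ 0.875600

1 1 9941/10000
2 2 239/250
3 3 9523/10000
4 4 9177/10000
5 5 2189/2500
DF(2y) is solved at step 2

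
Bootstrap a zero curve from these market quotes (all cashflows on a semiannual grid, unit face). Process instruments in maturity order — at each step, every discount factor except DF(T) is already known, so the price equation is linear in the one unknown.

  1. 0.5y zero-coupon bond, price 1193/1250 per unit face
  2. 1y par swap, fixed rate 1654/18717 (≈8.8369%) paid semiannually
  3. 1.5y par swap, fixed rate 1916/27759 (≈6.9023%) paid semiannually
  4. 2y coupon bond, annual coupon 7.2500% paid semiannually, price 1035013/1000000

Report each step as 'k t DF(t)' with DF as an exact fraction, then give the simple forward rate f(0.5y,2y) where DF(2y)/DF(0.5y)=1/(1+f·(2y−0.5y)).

step 1 [0.5y] zero: DF = P = 1193/1250 ≈ 0.954400
step 2 [1y] swap r/2=827/18717: DF=(1 − 827/18717·(0.954400))/(1+827/18717) = 9173/10000 ≈ 0.917300
step 3 [1.5y] swap r/2=958/27759: DF=(1 − 958/27759·(0.954400+0.917300))/(1+958/27759) = 4521/5000 ≈ 0.904200
step 4 [2y] bond c/2=29/800: DF=(1035013/1000000 − 29/800·(0.954400+0.917300+0.904200))/(1+29/800) = 9017/10000 ≈ 0.901700

1 1/2 1193/1250
2 1 9173/10000
3 3/2 4521/5000
4 2 9017/10000
f(0.5y,2y) = ((1193/1250)/(9017/10000) − 1)/(3/2) = 1054/27051 ≈ 3.8963%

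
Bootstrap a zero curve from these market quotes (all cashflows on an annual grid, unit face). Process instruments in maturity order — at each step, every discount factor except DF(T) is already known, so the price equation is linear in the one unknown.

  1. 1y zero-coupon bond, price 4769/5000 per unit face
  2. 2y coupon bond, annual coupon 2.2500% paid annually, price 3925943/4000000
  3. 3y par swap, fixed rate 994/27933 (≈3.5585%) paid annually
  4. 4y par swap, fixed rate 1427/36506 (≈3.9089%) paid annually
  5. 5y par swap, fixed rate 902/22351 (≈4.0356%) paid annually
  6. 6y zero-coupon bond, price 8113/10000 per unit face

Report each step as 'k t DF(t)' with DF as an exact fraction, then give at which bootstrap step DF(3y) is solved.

step 1 [1y] zero: DF = P = 4769/5000 ≈ 0.953800
step 2 [2y] bond c/1=9/400: DF=(3925943/4000000 − 9/400·(0.953800))/(1+9/400) = 9389/10000 ≈ 0.938900
step 3 [3y] swap r/1=994/27933: DF=(1 − 994/27933·(0.953800+0.938900))/(1+994/27933) = 4503/5000 ≈ 0.900600
step 4 [4y] swap r/1=1427/36506: DF=(1 − 1427/36506·(0.953800+0.938900+0.900600))/(1+1427/36506) = 8573/10000 ≈ 0.857300
step 5 [5y] swap r/1=902/22351: DF=(1 − 902/22351·(0.953800+0.938900+0.900600+0.857300))/(1+902/22351) = 2049/2500 ≈ 0.819600
step 6 [6y] zero: DF = P = 8113/10000 ≈ 0.811300

1 1 4769/5000
2 2 9389/10000
3 3 4503/5000
4 4 8573/10000
5 5 2049/2500
6 6 8113/10000
DF(3y) is solved at step 3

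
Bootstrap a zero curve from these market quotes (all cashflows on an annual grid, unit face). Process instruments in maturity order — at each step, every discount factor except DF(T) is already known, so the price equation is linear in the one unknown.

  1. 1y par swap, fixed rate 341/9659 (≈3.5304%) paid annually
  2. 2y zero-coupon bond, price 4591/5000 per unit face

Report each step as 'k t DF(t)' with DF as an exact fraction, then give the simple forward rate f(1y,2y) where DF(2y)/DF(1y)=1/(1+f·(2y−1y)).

step 1 [1y] swap r/1=341/9659: DF=(1 − 341/9659·(0))/(1+341/9659) = 9659/10000 ≈ 0.965900
step 2 [2y] zero: DF = P = 4591/5000 ≈ 0.918200

1 1 9659/10000
2 2 4591/5000
f(1y,2y) = ((9659/10000)/(4591/5000) − 1)/(1) = 477/9182 ≈ 5.1949%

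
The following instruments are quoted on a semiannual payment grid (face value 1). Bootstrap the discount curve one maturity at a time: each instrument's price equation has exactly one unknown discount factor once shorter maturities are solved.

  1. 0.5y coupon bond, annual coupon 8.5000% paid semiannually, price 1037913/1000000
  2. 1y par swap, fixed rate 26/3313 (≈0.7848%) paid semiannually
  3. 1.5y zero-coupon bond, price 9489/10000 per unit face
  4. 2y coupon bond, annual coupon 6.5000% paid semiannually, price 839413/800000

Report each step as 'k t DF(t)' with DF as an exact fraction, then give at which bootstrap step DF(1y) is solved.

step 1 [0.5y] bond c/2=17/400: DF=(1037913/1000000 − 17/400·(0))/(1+17/400) = 2489/2500 ≈ 0.995600
step 2 [1y] swap r/2=13/3313: DF=(1 − 13/3313·(0.995600))/(1+13/3313) = 4961/5000 ≈ 0.992200
step 3 [1.5y] zero: DF = P = 9489/10000 ≈ 0.948900
step 4 [2y] bond c/2=13/400: DF=(839413/800000 − 13/400·(0.995600+0.992200+0.948900))/(1+13/400) = 4619/5000 ≈ 0.923800

1 1/2 2489/2500
2 1 4961/5000
3 3/2 9489/10000
4 2 4619/5000
DF(1y) is solved at step 2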